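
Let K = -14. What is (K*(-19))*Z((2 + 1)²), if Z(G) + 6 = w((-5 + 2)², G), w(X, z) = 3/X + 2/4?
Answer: -4123/3 ≈ -1374.3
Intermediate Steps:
w(X, z) = ½ + 3/X (w(X, z) = 3/X + 2*(¼) = 3/X + ½ = ½ + 3/X)
Z(G) = -31/6 (Z(G) = -6 + (6 + (-5 + 2)²)/(2*((-5 + 2)²)) = -6 + (6 + (-3)²)/(2*((-3)²)) = -6 + (½)*(6 + 9)/9 = -6 + (½)*(⅑)*15 = -6 + ⅚ = -31/6)
(K*(-19))*Z((2 + 1)²) = -14*(-19)*(-31/6) = 266*(-31/6) = -4123/3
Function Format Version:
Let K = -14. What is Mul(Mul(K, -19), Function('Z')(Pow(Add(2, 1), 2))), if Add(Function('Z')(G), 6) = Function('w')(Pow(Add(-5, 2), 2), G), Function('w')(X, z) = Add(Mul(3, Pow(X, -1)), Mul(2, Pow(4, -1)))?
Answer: Rational(-4123, 3) ≈ -1374.3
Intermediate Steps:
Function('w')(X, z) = Add(Rational(1, 2), Mul(3, Pow(X, -1))) (Function('w')(X, z) = Add(Mul(3, Pow(X, -1)), Mul(2, Rational(1, 4))) = Add(Mul(3, Pow(X, -1)), Rational(1, 2)) = Add(Rational(1, 2), Mul(3, Pow(X, -1))))
Function('Z')(G) = Rational(-31, 6) (Function('Z')(G) = Add(-6, Mul(Rational(1, 2), Pow(Pow(Add(-5, 2), 2), -1), Add(6, Pow(Add(-5, 2), 2)))) = Add(-6, Mul(Rational(1, 2), Pow(Pow(-3, 2), -1), Add(6, Pow(-3, 2)))) = Add(-6, Mul(Rational(1, 2), Pow(9, -1), Add(6, 9))) = Add(-6, Mul(Rational(1, 2), Rational(1, 9), 15)) = Add(-6, Rational(5, 6)) = Rational(-31, 6))
Mul(Mul(K, -19), Function('Z')(Pow(Add(2, 1), 2))) = Mul(Mul(-14, -19), Rational(-31, 6)) = Mul(266, Rational(-31, 6)) = Rational(-4123, 3)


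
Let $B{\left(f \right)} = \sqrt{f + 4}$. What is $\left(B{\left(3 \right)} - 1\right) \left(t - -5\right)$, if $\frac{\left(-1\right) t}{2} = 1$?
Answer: $-3 + 3 \sqrt{7} \approx 4.9373$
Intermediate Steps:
$t = -2$ ($t = \left(-2\right) 1 = -2$)
$B{\left(f \right)} = \sqrt{4 + f}$
$\left(B{\left(3 \right)} - 1\right) \left(t - -5\right) = \left(\sqrt{4 + 3} - 1\right) \left(-2 - -5\right) = \left(\sqrt{7} - 1\right) \left(-2 + 5\right) = \left(-1 + \sqrt{7}\right) 3 = -3 + 3 \sqrt{7}$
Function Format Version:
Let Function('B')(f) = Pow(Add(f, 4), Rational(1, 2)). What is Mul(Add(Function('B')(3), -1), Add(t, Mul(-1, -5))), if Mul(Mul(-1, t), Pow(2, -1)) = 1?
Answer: Add(-3, Mul(3, Pow(7, Rational(1, 2)))) ≈ 4.9373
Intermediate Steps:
t = -2 (t = Mul(-2, 1) = -2)
Function('B')(f) = Pow(Add(4, f), Rational(1, 2))
Mul(Add(Function('B')(3), -1), Add(t, Mul(-1, -5))) = Mul(Add(Pow(Add(4, 3), Rational(1, 2)), -1), Add(-2, Mul(-1, -5))) = Mul(Add(Pow(7, Rational(1, 2)), -1), Add(-2, 5)) = Mul(Add(-1, Pow(7, Rational(1, 2))), 3) = Add(-3, Mul(3, Pow(7, Rational(1, 2))))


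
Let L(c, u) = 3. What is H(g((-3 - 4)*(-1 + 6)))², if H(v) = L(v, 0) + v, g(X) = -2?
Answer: 1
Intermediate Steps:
H(v) = 3 + v
H(g((-3 - 4)*(-1 + 6)))² = (3 - 2)² = 1² = 1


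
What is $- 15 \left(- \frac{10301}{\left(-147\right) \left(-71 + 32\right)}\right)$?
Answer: $\frac{51505}{1911} \approx 26.952$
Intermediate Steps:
$- 15 \left(- \frac{10301}{\left(-147\right) \left(-71 + 32\right)}\right) = - 15 \left(- \frac{10301}{\left(-147\right) \left(-39\right)}\right) = - 15 \left(- \frac{10301}{5733}\right) = - 15 \left(\left(-10301\right) \frac{1}{5733}\right) = \left(-15\right) \left(- \frac{10301}{5733}\right) = \frac{51505}{1911}$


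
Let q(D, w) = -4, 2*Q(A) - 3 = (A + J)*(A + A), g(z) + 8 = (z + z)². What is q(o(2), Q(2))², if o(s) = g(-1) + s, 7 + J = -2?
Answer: 16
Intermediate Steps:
g(z) = -8 + 4*z² (g(z) = -8 + (z + z)² = -8 + (2*z)² = -8 + 4*z²)
J = -9 (J = -7 - 2 = -9)
o(s) = -4 + s (o(s) = (-8 + 4*(-1)²) + s = (-8 + 4*1) + s = (-8 + 4) + s = -4 + s)
Q(A) = 3/2 + A*(-9 + A) (Q(A) = 3/2 + ((A - 9)*(A + A))/2 = 3/2 + ((-9 + A)*(2*A))/2 = 3/2 + (2*A*(-9 + A))/2 = 3/2 + A*(-9 + A))
q(o(2), Q(2))² = (-4)² = 16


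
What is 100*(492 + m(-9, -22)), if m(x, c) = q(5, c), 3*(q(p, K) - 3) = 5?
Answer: 149000/3 ≈ 49667.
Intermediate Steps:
q(p, K) = 14/3 (q(p, K) = 3 + (⅓)*5 = 3 + 5/3 = 14/3)
m(x, c) = 14/3
100*(492 + m(-9, -22)) = 100*(492 + 14/3) = 100*(1490/3) = 149000/3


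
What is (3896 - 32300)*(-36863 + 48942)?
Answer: -343091916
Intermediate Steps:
(3896 - 32300)*(-36863 + 48942) = -28404*12079 = -343091916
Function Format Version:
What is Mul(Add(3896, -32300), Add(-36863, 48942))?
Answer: -343091916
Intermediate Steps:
Mul(Add(3896, -32300), Add(-36863, 48942)) = Mul(-28404, 12079) = -343091916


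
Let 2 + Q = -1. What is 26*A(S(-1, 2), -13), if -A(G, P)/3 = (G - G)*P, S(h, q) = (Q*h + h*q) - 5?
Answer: 0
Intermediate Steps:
Q = -3 (Q = -2 - 1 = -3)
S(h, q) = -5 - 3*h + h*q (S(h, q) = (-3*h + h*q) - 5 = -5 - 3*h + h*q)
A(G, P) = 0 (A(G, P) = -3*(G - G)*P = -0*P = -3*0 = 0)
26*A(S(-1, 2), -13) = 26*0 = 0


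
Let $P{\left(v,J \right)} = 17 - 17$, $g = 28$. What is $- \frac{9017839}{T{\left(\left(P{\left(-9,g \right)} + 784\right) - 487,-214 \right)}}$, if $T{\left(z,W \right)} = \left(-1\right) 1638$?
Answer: $\frac{9017839}{1638} \approx 5505.4$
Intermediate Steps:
$P{\left(v,J \right)} = 0$ ($P{\left(v,J \right)} = 17 - 17 = 0$)
$T{\left(z,W \right)} = -1638$
$- \frac{9017839}{T{\left(\left(P{\left(-9,g \right)} + 784\right) - 487,-214 \right)}} = - \frac{9017839}{-1638} = \left(-9017839\right) \left(- \frac{1}{1638}\right) = \frac{9017839}{1638}$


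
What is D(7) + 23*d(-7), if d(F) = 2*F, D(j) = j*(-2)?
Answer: -336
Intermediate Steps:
D(j) = -2*j
D(7) + 23*d(-7) = -2*7 + 23*(2*(-7)) = -14 + 23*(-14) = -14 - 322 = -336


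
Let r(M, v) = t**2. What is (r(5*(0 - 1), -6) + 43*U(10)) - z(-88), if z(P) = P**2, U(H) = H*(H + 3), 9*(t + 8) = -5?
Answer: -168545/81 ≈ -2080.8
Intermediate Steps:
t = -77/9 (t = -8 + (1/9)*(-5) = -8 - 5/9 = -77/9 ≈ -8.5556)
U(H) = H*(3 + H)
r(M, v) = 5929/81 (r(M, v) = (-77/9)**2 = 5929/81)
(r(5*(0 - 1), -6) + 43*U(10)) - z(-88) = (5929/81 + 43*(10*(3 + 10))) - 1*(-88)**2 = (5929/81 + 43*(10*13)) - 1*7744 = (5929/81 + 43*130) - 7744 = (5929/81 + 5590) - 7744 = 458719/81 - 7744 = -168545/81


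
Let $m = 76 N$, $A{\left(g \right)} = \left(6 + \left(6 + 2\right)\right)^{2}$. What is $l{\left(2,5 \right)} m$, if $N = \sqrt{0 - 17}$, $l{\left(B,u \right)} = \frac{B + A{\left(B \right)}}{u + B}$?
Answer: $\frac{15048 i \sqrt{17}}{7} \approx 8863.5 i$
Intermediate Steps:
$A{\left(g \right)} = 196$ ($A{\left(g \right)} = \left(6 + 8\right)^{2} = 14^{2} = 196$)
$l{\left(B,u \right)} = \frac{196 + B}{B + u}$ ($l{\left(B,u \right)} = \frac{B + 196}{u + B} = \frac{196 + B}{B + u}$)
$N = i \sqrt{17}$ ($N = \sqrt{-17} = i \sqrt{17} \approx 4.1231 i$)
$m = 76 i \sqrt{17} \approx 313.36 i$
$l{\left(2,5 \right)} m = \frac{196 + 2}{2 + 5} \cdot 76 i \sqrt{17} = \frac{1}{7} \cdot 198 \cdot 76 i \sqrt{17} = \frac{198 \cdot 76 i \sqrt{17}}{7} = \frac{15048 i \sqrt{17}}{7}$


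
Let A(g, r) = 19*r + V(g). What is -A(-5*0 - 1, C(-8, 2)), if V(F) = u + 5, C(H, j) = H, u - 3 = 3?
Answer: 141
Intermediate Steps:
u = 6 (u = 3 + 3 = 6)
V(F) = 11 (V(F) = 6 + 5 = 11)
A(g, r) = 11 + 19*r (A(g, r) = 19*r + 11 = 11 + 19*r)
-A(-5*0 - 1, C(-8, 2)) = -(11 + 19*(-8)) = -(11 - 152) = -1*(-141) = 141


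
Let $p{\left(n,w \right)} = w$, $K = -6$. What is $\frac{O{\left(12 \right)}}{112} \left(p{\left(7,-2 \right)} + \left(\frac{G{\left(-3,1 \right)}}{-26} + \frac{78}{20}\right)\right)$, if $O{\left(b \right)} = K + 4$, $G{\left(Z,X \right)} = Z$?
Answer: $- \frac{131}{3640} \approx -0.035989$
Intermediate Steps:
$O{\left(b \right)} = -2$ ($O{\left(b \right)} = -6 + 4 = -2$)
$\frac{O{\left(12 \right)}}{112} \left(p{\left(7,-2 \right)} + \left(\frac{G{\left(-3,1 \right)}}{-26} + \frac{78}{20}\right)\right) = - \frac{2}{112} \left(-2 + \left(- \frac{3}{-26} + \frac{78}{20}\right)\right) = \left(-2\right) \frac{1}{112} \left(-2 + \left(\left(-3\right) \left(- \frac{1}{26}\right) + 78 \cdot \frac{1}{20}\right)\right) = - \frac{-2 + \left(\frac{3}{26} + \frac{39}{10}\right)}{56} = - \frac{-2 + \frac{261}{65}}{56} = \left(- \frac{1}{56}\right) \frac{131}{65} = - \frac{131}{3640}$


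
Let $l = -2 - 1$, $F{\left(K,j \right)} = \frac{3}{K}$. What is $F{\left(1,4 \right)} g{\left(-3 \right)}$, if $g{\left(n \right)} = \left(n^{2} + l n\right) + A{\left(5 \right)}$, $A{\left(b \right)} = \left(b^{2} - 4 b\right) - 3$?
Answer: $60$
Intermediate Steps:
$A{\left(b \right)} = -3 + b^{2} - 4 b$
$l = -3$ ($l = -2 - 1 = -3$)
$g{\left(n \right)} = 2 + n^{2} - 3 n$ ($g{\left(n \right)} = \left(n^{2} - 3 n\right) - \left(23 - 25\right) = \left(n^{2} - 3 n\right) - -2 = \left(n^{2} - 3 n\right) + 2 = 2 + n^{2} - 3 n$)
$F{\left(1,4 \right)} g{\left(-3 \right)} = \frac{3}{1} \left(2 + \left(-3\right)^{2} - -9\right) = 3 \cdot 1 \left(2 + 9 + 9\right) = 3 \cdot 20 = 60$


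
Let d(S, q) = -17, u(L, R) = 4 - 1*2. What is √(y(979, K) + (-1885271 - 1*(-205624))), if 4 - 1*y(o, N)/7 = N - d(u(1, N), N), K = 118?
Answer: 2*I*√420141 ≈ 1296.4*I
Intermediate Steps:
u(L, R) = 2 (u(L, R) = 4 - 2 = 2)
y(o, N) = -91 - 7*N (y(o, N) = 28 - 7*(N - 1*(-17)) = 28 - 7*(N + 17) = 28 - 7*(17 + N) = 28 + (-119 - 7*N) = -91 - 7*N)
√(y(979, K) + (-1885271 - 1*(-205624))) = √((-91 - 7*118) + (-1885271 - 1*(-205624))) = √((-91 - 826) + (-1885271 + 205624)) = √(-917 - 1679647) = √(-1680564) = 2*I*√420141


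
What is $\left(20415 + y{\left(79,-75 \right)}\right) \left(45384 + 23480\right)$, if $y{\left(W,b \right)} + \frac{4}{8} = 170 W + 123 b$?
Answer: $1695397248$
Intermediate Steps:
$y{\left(W,b \right)} = - \frac{1}{2} + 123 b + 170 W$ ($y{\left(W,b \right)} = - \frac{1}{2} + \left(170 W + 123 b\right) = - \frac{1}{2} + \left(123 b + 170 W\right) = - \frac{1}{2} + 123 b + 170 W$)
$\left(20415 + y{\left(79,-75 \right)}\right) \left(45384 + 23480\right) = \left(20415 + \left(- \frac{1}{2} + 123 \left(-75\right) + 170 \cdot 79\right)\right) \left(45384 + 23480\right) = \left(20415 - - \frac{8409}{2}\right) 68864 = \left(20415 + \frac{8409}{2}\right) 68864 = \frac{49239}{2} \cdot 68864 = 1695397248$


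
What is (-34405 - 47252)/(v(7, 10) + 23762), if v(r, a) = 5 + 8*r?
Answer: -9073/2647 ≈ -3.4277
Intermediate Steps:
(-34405 - 47252)/(v(7, 10) + 23762) = (-34405 - 47252)/((5 + 8*7) + 23762) = -81657/((5 + 56) + 23762) = -81657/(61 + 23762) = -81657/23823 = -81657*1/23823 = -9073/2647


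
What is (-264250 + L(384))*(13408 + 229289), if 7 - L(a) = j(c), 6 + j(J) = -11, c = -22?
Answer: -64126857522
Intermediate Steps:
j(J) = -17 (j(J) = -6 - 11 = -17)
L(a) = 24 (L(a) = 7 - 1*(-17) = 7 + 17 = 24)
(-264250 + L(384))*(13408 + 229289) = (-264250 + 24)*(13408 + 229289) = -264226*242697 = -64126857522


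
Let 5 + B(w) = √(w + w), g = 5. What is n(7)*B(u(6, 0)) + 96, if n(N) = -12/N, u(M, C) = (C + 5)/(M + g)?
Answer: 732/7 - 12*√110/77 ≈ 102.94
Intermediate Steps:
u(M, C) = (5 + C)/(5 + M) (u(M, C) = (C + 5)/(M + 5) = (5 + C)/(5 + M))
B(w) = -5 + √2*√w (B(w) = -5 + √(w + w) = -5 + √(2*w) = -5 + √2*√w)
n(7)*B(u(6, 0)) + 96 = (-12/7)*(-5 + √2*√((5 + 0)/(5 + 6))) + 96 = (-12*⅐)*(-5 + √2*√(5/11)) + 96 = -12*(-5 + √2*√((1/11)*5))/7 + 96 = -12*(-5 + √2*√(5/11))/7 + 96 = -12*(-5 + √2*(√55/11))/7 + 96 = -12*(-5 + √110/11)/7 + 96 = (60/7 - 12*√110/77) + 96 = 732/7 - 12*√110/77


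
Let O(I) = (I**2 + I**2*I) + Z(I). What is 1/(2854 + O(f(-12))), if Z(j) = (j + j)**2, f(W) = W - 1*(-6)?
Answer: 1/2818 ≈ 0.00035486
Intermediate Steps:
f(W) = 6 + W (f(W) = W + 6 = 6 + W)
Z(j) = 4*j**2 (Z(j) = (2*j)**2 = 4*j**2)
O(I) = I**3 + 5*I**2 (O(I) = (I**2 + I**2*I) + 4*I**2 = (I**2 + I**3) + 4*I**2 = I**3 + 5*I**2)
1/(2854 + O(f(-12))) = 1/(2854 + (6 - 12)**2*(5 + (6 - 12))) = 1/(2854 + (-6)**2*(5 - 6)) = 1/(2854 + 36*(-1)) = 1/(2854 - 36) = 1/2818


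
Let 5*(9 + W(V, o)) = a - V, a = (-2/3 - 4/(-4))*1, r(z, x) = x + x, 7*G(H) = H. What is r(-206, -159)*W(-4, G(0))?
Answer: 12932/5 ≈ 2586.4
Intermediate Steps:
G(H) = H/7
r(z, x) = 2*x
a = 1/3 (a = (-2*1/3 - 4*(-1/4))*1 = (-2/3 + 1)*1 = (1/3)*1 = 1/3 ≈ 0.33333)
W(V, o) = -134/15 - V/5 (W(V, o) = -9 + (1/3 - V)/5 = -9 + (1/15 - V/5) = -134/15 - V/5)
r(-206, -159)*W(-4, G(0)) = (2*(-159))*(-134/15 - 1/5*(-4)) = -318*(-134/15 + 4/5) = -318*(-122/15) = 12932/5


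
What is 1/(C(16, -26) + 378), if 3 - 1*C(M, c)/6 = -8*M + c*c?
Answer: -1/2892 ≈ -0.00034578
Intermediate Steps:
C(M, c) = 18 - 6*c**2 + 48*M (C(M, c) = 18 - 6*(-8*M + c*c) = 18 - 6*(-8*M + c**2) = 18 - 6*(c**2 - 8*M) = 18 + (-6*c**2 + 48*M) = 18 - 6*c**2 + 48*M)
1/(C(16, -26) + 378) = 1/((18 - 6*(-26)**2 + 48*16) + 378) = 1/((18 - 6*676 + 768) + 378) = 1/((18 - 4056 + 768) + 378) = 1/(-3270 + 378) = 1/(-2892) = -1/2892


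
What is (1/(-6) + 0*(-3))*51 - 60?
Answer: -137/2 ≈ -68.500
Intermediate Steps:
(1/(-6) + 0*(-3))*51 - 60 = (1*(-⅙) + 0)*51 - 60 = (-⅙ + 0)*51 - 60 = -⅙*51 - 60 = -17/2 - 60 = -137/2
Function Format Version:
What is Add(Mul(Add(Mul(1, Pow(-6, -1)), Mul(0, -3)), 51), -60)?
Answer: Rational(-137, 2) ≈ -68.500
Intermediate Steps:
Add(Mul(Add(Mul(1, Pow(-6, -1)), Mul(0, -3)), 51), -60) = Add(Mul(Add(Mul(1, Rational(-1, 6)), 0), 51), -60) = Add(Mul(Add(Rational(-1, 6), 0), 51), -60) = Add(Mul(Rational(-1, 6), 51), -60) = Add(Rational(-17, 2), -60) = Rational(-137, 2)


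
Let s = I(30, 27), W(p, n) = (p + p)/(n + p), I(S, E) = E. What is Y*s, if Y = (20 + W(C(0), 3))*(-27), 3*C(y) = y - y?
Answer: -14580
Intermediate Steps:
C(y) = 0 (C(y) = (y - y)/3 = (⅓)*0 = 0)
W(p, n) = 2*p/(n + p) (W(p, n) = (2*p)/(n + p) = 2*p/(n + p))
s = 27
Y = -540 (Y = (20 + 2*0/(3 + 0))*(-27) = (20 + 2*0/3)*(-27) = (20 + 2*0*(⅓))*(-27) = (20 + 0)*(-27) = 20*(-27) = -540)
Y*s = -540*27 = -14580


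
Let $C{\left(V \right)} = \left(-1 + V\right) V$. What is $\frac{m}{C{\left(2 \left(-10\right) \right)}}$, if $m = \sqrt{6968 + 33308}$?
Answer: $\frac{\sqrt{10069}}{210} \approx 0.47783$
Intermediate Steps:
$C{\left(V \right)} = V \left(-1 + V\right)$
$m = 2 \sqrt{10069}$ ($m = \sqrt{40276} = 2 \sqrt{10069} \approx 200.69$)
$\frac{m}{C{\left(2 \left(-10\right) \right)}} = \frac{2 \sqrt{10069}}{2 \left(-10\right) \left(-1 + 2 \left(-10\right)\right)} = \frac{2 \sqrt{10069}}{\left(-20\right) \left(-1 - 20\right)} = \frac{2 \sqrt{10069}}{\left(-20\right) \left(-21\right)} = \frac{2 \sqrt{10069}}{420} = 2 \sqrt{10069} \cdot \frac{1}{420} = \frac{\sqrt{10069}}{210}$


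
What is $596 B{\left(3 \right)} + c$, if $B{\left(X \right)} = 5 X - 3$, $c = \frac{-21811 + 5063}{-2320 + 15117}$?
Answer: $\frac{91507396}{12797} \approx 7150.7$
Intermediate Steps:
$c = - \frac{16748}{12797} \approx -1.3087$
$B{\left(X \right)} = -3 + 5 X$
$596 B{\left(3 \right)} + c = 596 \left(-3 + 5 \cdot 3\right) - \frac{16748}{12797} = 596 \left(-3 + 15\right) - \frac{16748}{12797} = 596 \cdot 12 - \frac{16748}{12797} = 7152 - \frac{16748}{12797} = \frac{91507396}{12797}$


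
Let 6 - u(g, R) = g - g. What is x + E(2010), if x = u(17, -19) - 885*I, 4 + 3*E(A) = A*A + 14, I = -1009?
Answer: 6719023/3 ≈ 2.2397e+6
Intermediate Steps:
u(g, R) = 6 (u(g, R) = 6 - (g - g) = 6 - 1*0 = 6 + 0 = 6)
E(A) = 10/3 + A**2/3 (E(A) = -4/3 + (A*A + 14)/3 = -4/3 + (A**2 + 14)/3 = -4/3 + (14 + A**2)/3 = -4/3 + (14/3 + A**2/3) = 10/3 + A**2/3)
x = 892971 (x = 6 - 885*(-1009) = 6 + 892965 = 892971)
x + E(2010) = 892971 + (10/3 + (1/3)*2010**2) = 892971 + (10/3 + (1/3)*4040100) = 892971 + (10/3 + 1346700) = 892971 + 4040110/3 = 6719023/3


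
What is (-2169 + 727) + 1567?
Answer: 125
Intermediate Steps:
(-2169 + 727) + 1567 = -1442 + 1567 = 125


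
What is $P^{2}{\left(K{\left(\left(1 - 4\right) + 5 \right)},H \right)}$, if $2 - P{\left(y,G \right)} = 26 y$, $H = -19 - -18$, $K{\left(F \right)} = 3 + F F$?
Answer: $32400$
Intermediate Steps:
$K{\left(F \right)} = 3 + F^{2}$
$H = -1$ ($H = -19 + 18 = -1$)
$P{\left(y,G \right)} = 2 - 26 y$
$P^{2}{\left(K{\left(\left(1 - 4\right) + 5 \right)},H \right)} = \left(2 - 26 \left(3 + \left(\left(1 - 4\right) + 5\right)^{2}\right)\right)^{2} = \left(2 - 26 \left(3 + \left(-3 + 5\right)^{2}\right)\right)^{2} = \left(2 - 26 \left(3 + 2^{2}\right)\right)^{2} = \left(2 - 26 \left(3 + 4\right)\right)^{2} = \left(2 - 182\right)^{2} = \left(-180\right)^{2} = 32400$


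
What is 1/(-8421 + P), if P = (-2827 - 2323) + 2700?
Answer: -1/10871 ≈ -9.1988e-5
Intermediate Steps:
P = -2450 (P = -5150 + 2700 = -2450)
1/(-8421 + P) = 1/(-8421 - 2450) = 1/(-10871) = -1/10871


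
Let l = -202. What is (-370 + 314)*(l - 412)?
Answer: 34384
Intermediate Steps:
(-370 + 314)*(l - 412) = (-370 + 314)*(-202 - 412) = -56*(-614) = 34384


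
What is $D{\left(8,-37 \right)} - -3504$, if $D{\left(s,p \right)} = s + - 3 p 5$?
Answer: $4067$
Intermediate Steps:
$D{\left(s,p \right)} = s - 15 p$
$D{\left(8,-37 \right)} - -3504 = \left(8 - -555\right) - -3504 = \left(8 + 555\right) + 3504 = 563 + 3504 = 4067$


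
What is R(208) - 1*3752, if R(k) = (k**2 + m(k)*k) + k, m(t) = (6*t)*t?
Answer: 54033192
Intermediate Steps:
m(t) = 6*t**2
R(k) = k + k**2 + 6*k**3 (R(k) = (k**2 + (6*k**2)*k) + k = (k**2 + 6*k**3) + k = k + k**2 + 6*k**3)
R(208) - 1*3752 = 208*(1 + 208 + 6*208**2) - 1*3752 = 208*(1 + 208 + 6*43264) - 3752 = 208*(1 + 208 + 259584) - 3752 = 208*259793 - 3752 = 54036944 - 3752 = 54033192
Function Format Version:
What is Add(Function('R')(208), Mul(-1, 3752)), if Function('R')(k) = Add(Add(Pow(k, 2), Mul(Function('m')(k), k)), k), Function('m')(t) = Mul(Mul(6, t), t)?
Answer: 54033192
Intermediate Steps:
Function('m')(t) = Mul(6, Pow(t, 2))
Function('R')(k) = Add(k, Pow(k, 2), Mul(6, Pow(k, 3))) (Function('R')(k) = Add(Add(Pow(k, 2), Mul(Mul(6, Pow(k, 2)), k)), k) = Add(Add(Pow(k, 2), Mul(6, Pow(k, 3))), k) = Add(k, Pow(k, 2), Mul(6, Pow(k, 3))))
Add(Function('R')(208), Mul(-1, 3752)) = Add(Mul(208, Add(1, 208, Mul(6, Pow(208, 2)))), Mul(-1, 3752)) = Add(Mul(208, Add(1, 208, Mul(6, 43264))), -3752) = Add(Mul(208, Add(1, 208, 259584)), -3752) = Add(Mul(208, 259793), -3752) = Add(54036944, -3752) = 54033192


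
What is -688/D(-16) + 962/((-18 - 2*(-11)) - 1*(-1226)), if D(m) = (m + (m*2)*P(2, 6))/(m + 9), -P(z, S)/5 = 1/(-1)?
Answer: -179824/6765 ≈ -26.582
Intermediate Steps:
P(z, S) = 5 (P(z, S) = -5/(-1) = -5*(-1) = 5)
D(m) = 11*m/(9 + m) (D(m) = (m + (m*2)*5)/(m + 9) = (m + (2*m)*5)/(9 + m) = (m + 10*m)/(9 + m) = (11*m)/(9 + m) = 11*m/(9 + m))
-688/D(-16) + 962/((-18 - 2*(-11)) - 1*(-1226)) = -688/(11*(-16)/(9 - 16)) + 962/((-18 - 2*(-11)) - 1*(-1226)) = -688/(11*(-16)/(-7)) + 962/((-18 + 22) + 1226) = -688/(11*(-16)*(-⅐)) + 962/(4 + 1226) = -688/176/7 + 962/1230 = -688*7/176 + 962*(1/1230) = -301/11 + 481/615 = -179824/6765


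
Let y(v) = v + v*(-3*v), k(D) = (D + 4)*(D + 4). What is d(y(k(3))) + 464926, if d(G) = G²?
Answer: 51644642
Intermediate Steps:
k(D) = (4 + D)² (k(D) = (4 + D)*(4 + D) = (4 + D)²)
y(v) = v - 3*v²
d(y(k(3))) + 464926 = ((4 + 3)²*(1 - 3*(4 + 3)²))² + 464926 = (7²*(1 - 3*7²))² + 464926 = (49*(1 - 3*49))² + 464926 = (49*(1 - 147))² + 464926 = (49*(-146))² + 464926 = (-7154)² + 464926 = 51179716 + 464926 = 51644642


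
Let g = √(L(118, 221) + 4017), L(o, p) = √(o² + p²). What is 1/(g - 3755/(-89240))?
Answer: 1/(751/17848 + √(4017 + √62765)) ≈ 0.015298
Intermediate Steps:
g = √(4017 + √62765) (g = √(√(118² + 221²) + 4017) = √(√(13924 + 48841) + 4017) = √(√62765 + 4017) = √(4017 + √62765) ≈ 65.326)
1/(g - 3755/(-89240)) = 1/(√(4017 + √62765) - 3755/(-89240)) = 1/(√(4017 + √62765) - 3755*(-1/89240)) = 1/(√(4017 + √62765) + 751/17848) = 1/(751/17848 + √(4017 + √62765))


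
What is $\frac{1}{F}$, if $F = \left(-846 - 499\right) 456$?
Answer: $- \frac{1}{613320} \approx -1.6305 \cdot 10^{-6}$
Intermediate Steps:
$F = -613320$ ($F = \left(-1345\right) 456 = -613320$)
$\frac{1}{F} = \frac{1}{-613320} = - \frac{1}{613320}$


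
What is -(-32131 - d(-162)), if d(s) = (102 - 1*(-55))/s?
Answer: 5205065/162 ≈ 32130.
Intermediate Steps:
d(s) = 157/s (d(s) = (102 + 55)/s = 157/s)
-(-32131 - d(-162)) = -(-32131 - 157/(-162)) = -(-32131 - 157*(-1)/162) = -(-32131 - 1*(-157/162)) = -(-32131 + 157/162) = -1*(-5205065/162) = 5205065/162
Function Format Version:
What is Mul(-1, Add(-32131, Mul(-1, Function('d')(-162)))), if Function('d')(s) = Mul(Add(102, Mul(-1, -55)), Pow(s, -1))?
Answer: Rational(5205065, 162) ≈ 32130.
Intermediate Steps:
Function('d')(s) = Mul(157, Pow(s, -1)) (Function('d')(s) = Mul(Add(102, 55), Pow(s, -1)) = Mul(157, Pow(s, -1)))
Mul(-1, Add(-32131, Mul(-1, Function('d')(-162)))) = Mul(-1, Add(-32131, Mul(-1, Mul(157, Pow(-162, -1))))) = Mul(-1, Add(-32131, Mul(-1, Mul(157, Rational(-1, 162))))) = Mul(-1, Add(-32131, Mul(-1, Rational(-157, 162)))) = Mul(-1, Add(-32131, Rational(157, 162))) = Mul(-1, Rational(-5205065, 162)) = Rational(5205065, 162)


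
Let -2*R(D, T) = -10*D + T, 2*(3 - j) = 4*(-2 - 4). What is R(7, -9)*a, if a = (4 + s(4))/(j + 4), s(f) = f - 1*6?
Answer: 79/19 ≈ 4.1579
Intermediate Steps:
j = 15 (j = 3 - 2*(-2 - 4) = 3 - 2*(-6) = 3 - ½*(-24) = 3 + 12 = 15)
R(D, T) = 5*D - T/2 (R(D, T) = -(-10*D + T)/2 = -(T - 10*D)/2 = 5*D - T/2)
s(f) = -6 + f (s(f) = f - 6 = -6 + f)
a = 2/19 (a = (4 + (-6 + 4))/(15 + 4) = (4 - 2)/19 = 2*(1/19) = 2/19 ≈ 0.10526)
R(7, -9)*a = (5*7 - ½*(-9))*(2/19) = (35 + 9/2)*(2/19) = (79/2)*(2/19) = 79/19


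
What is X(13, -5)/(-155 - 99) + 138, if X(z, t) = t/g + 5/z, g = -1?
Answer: 227803/1651 ≈ 137.98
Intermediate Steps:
X(z, t) = -t + 5/z (X(z, t) = t/(-1) + 5/z = t*(-1) + 5/z = -t + 5/z)
X(13, -5)/(-155 - 99) + 138 = (-1*(-5) + 5/13)/(-155 - 99) + 138 = (5 + 5*(1/13))/(-254) + 138 = (5 + 5/13)*(-1/254) + 138 = (70/13)*(-1/254) + 138 = -35/1651 + 138 = 227803/1651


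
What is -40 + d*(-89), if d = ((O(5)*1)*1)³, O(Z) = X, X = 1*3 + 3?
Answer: -19264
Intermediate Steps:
X = 6 (X = 3 + 3 = 6)
O(Z) = 6
d = 216 (d = ((6*1)*1)³ = (6*1)³ = 6³ = 216)
-40 + d*(-89) = -40 + 216*(-89) = -40 - 19224 = -19264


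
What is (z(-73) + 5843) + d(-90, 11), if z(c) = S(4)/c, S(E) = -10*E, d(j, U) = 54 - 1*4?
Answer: 430229/73 ≈ 5893.5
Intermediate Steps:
d(j, U) = 50 (d(j, U) = 54 - 4 = 50)
z(c) = -40/c (z(c) = (-10*4)/c = -40/c)
(z(-73) + 5843) + d(-90, 11) = (-40/(-73) + 5843) + 50 = (-40*(-1/73) + 5843) + 50 = (40/73 + 5843) + 50 = 426579/73 + 50 = 430229/73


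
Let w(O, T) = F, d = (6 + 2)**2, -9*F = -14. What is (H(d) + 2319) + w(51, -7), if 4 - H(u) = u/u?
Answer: 20912/9 ≈ 2323.6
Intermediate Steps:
F = 14/9 (F = -1/9*(-14) = 14/9 ≈ 1.5556)
d = 64 (d = 8**2 = 64)
w(O, T) = 14/9
H(u) = 3 (H(u) = 4 - u/u = 4 - 1*1 = 4 - 1 = 3)
(H(d) + 2319) + w(51, -7) = (3 + 2319) + 14/9 = 2322 + 14/9 = 20912/9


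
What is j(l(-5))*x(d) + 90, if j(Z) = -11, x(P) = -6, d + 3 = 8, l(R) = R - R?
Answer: 156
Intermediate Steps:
l(R) = 0
d = 5 (d = -3 + 8 = 5)
j(l(-5))*x(d) + 90 = -11*(-6) + 90 = 66 + 90 = 156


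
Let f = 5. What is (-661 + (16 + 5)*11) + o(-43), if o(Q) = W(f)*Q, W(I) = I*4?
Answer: -1290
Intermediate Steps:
W(I) = 4*I
o(Q) = 20*Q (o(Q) = (4*5)*Q = 20*Q)
(-661 + (16 + 5)*11) + o(-43) = (-661 + (16 + 5)*11) + 20*(-43) = (-661 + 21*11) - 860 = (-661 + 231) - 860 = -430 - 860 = -1290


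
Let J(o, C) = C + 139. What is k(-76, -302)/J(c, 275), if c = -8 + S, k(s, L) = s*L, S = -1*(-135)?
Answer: 11476/207 ≈ 55.440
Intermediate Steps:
S = 135
k(s, L) = L*s
c = 127 (c = -8 + 135 = 127)
J(o, C) = 139 + C
k(-76, -302)/J(c, 275) = (-302*(-76))/(139 + 275) = 22952/414 = 22952*(1/414) = 11476/207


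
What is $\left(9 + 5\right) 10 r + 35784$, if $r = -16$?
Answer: $33544$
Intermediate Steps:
$\left(9 + 5\right) 10 r + 35784 = \left(9 + 5\right) 10 \left(-16\right) + 35784 = 14 \cdot 10 \left(-16\right) + 35784 = 140 \left(-16\right) + 35784 = -2240 + 35784 = 33544$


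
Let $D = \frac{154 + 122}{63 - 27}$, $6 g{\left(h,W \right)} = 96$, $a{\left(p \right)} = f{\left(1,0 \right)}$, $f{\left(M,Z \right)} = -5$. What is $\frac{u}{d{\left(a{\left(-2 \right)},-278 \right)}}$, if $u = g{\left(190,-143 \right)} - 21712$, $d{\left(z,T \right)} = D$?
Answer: $- \frac{65088}{23} \approx -2829.9$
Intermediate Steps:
$a{\left(p \right)} = -5$
$g{\left(h,W \right)} = 16$ ($g{\left(h,W \right)} = \frac{1}{6} \cdot 96 = 16$)
$D = \frac{23}{3}$ ($D = \frac{276}{36} = 276 \cdot \frac{1}{36} = \frac{23}{3} \approx 7.6667$)
$d{\left(z,T \right)} = \frac{23}{3}$
$u = -21696$ ($u = 16 - 21712 = -21696$)
$\frac{u}{d{\left(a{\left(-2 \right)},-278 \right)}} = - \frac{21696}{\frac{23}{3}} = \left(-21696\right) \frac{3}{23} = - \frac{65088}{23}$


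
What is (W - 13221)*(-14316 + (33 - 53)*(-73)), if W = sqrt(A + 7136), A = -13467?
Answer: 169969176 - 12856*I*sqrt(6331) ≈ 1.6997e+8 - 1.0229e+6*I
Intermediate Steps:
W = I*sqrt(6331) (W = sqrt(-13467 + 7136) = sqrt(-6331) = I*sqrt(6331) ≈ 79.568*I)
(W - 13221)*(-14316 + (33 - 53)*(-73)) = (I*sqrt(6331) - 13221)*(-14316 + (33 - 53)*(-73)) = (-13221 + I*sqrt(6331))*(-14316 - 20*(-73)) = (-13221 + I*sqrt(6331))*(-14316 + 1460) = (-13221 + I*sqrt(6331))*(-12856) = 169969176 - 12856*I*sqrt(6331)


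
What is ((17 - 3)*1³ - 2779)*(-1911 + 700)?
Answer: 3348415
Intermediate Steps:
((17 - 3)*1³ - 2779)*(-1911 + 700) = (14*1 - 2779)*(-1211) = (14 - 2779)*(-1211) = -2765*(-1211) = 3348415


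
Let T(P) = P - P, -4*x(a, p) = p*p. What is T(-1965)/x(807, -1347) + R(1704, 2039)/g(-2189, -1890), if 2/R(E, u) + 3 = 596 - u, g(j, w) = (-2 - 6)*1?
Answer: 1/5784 ≈ 0.00017289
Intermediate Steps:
x(a, p) = -p²/4 (x(a, p) = -p*p/4 = -p²/4)
g(j, w) = -8 (g(j, w) = -8*1 = -8)
R(E, u) = 2/(593 - u) (R(E, u) = 2/(-3 + (596 - u)) = 2/(593 - u))
T(P) = 0
T(-1965)/x(807, -1347) + R(1704, 2039)/g(-2189, -1890) = 0/((-¼*(-1347)²)) - 2/(-593 + 2039)/(-8) = 0/((-¼*1814409)) - 2/1446*(-⅛) = 0/(-1814409/4) - 2*1/1446*(-⅛) = 0*(-4/1814409) - 1/723*(-⅛) = 0 + 1/5784 = 1/5784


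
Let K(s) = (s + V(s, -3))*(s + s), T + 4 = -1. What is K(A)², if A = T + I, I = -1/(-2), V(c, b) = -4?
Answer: 23409/4 ≈ 5852.3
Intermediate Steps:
T = -5 (T = -4 - 1 = -5)
I = ½ (I = -1*(-½) = ½ ≈ 0.50000)
A = -9/2 (A = -5 + ½ = -9/2 ≈ -4.5000)
K(s) = 2*s*(-4 + s) (K(s) = (s - 4)*(s + s) = (-4 + s)*(2*s) = 2*s*(-4 + s))
K(A)² = (2*(-9/2)*(-4 - 9/2))² = (2*(-9/2)*(-17/2))² = (153/2)² = 23409/4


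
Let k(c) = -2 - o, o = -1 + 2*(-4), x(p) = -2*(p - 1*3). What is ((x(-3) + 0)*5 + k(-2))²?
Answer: 4489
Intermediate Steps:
x(p) = 6 - 2*p (x(p) = -2*(p - 3) = -2*(-3 + p) = 6 - 2*p)
o = -9 (o = -1 - 8 = -9)
k(c) = 7 (k(c) = -2 - 1*(-9) = -2 + 9 = 7)
((x(-3) + 0)*5 + k(-2))² = (((6 - 2*(-3)) + 0)*5 + 7)² = (((6 + 6) + 0)*5 + 7)² = ((12 + 0)*5 + 7)² = (12*5 + 7)² = (60 + 7)² = 67² = 4489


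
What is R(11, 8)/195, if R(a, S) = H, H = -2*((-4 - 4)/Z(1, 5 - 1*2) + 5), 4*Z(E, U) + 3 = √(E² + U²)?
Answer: 14/15 + 64*√10/195 ≈ 1.9712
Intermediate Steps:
Z(E, U) = -¾ + √(E² + U²)/4
H = -10 + 16/(-¾ + √10/4) (H = -2*((-4 - 4)/(-¾ + √(1² + (5 - 1*2)²)/4) + 5) = -2*(-8/(-¾ + √(1 + (5 - 2)²)/4) + 5) = -2*(-8/(-¾ + √(1 + 3²)/4) + 5) = -2*(-8/(-¾ + √(1 + 9)/4) + 5) = -2*(-8/(-¾ + √10/4) + 5) = -2*(5 - 8/(-¾ + √10/4)) = -10 + 16/(-¾ + √10/4) ≈ 384.39)
R(a, S) = 182 + 64*√10
R(11, 8)/195 = (182 + 64*√10)/195 = (182 + 64*√10)*(1/195) = 14/15 + 64*√10/195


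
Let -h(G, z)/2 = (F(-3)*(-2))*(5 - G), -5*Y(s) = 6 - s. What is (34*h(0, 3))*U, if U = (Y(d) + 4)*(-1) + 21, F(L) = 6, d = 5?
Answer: 70176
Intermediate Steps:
Y(s) = -6/5 + s/5 (Y(s) = -(6 - s)/5 = -6/5 + s/5)
h(G, z) = 120 - 24*G (h(G, z) = -2*6*(-2)*(5 - G) = -(-24)*(5 - G) = -2*(-60 + 12*G) = 120 - 24*G)
U = 86/5 (U = ((-6/5 + (1/5)*5) + 4)*(-1) + 21 = ((-6/5 + 1) + 4)*(-1) + 21 = (-1/5 + 4)*(-1) + 21 = (19/5)*(-1) + 21 = -19/5 + 21 = 86/5 ≈ 17.200)
(34*h(0, 3))*U = (34*(120 - 24*0))*(86/5) = (34*(120 + 0))*(86/5) = (34*120)*(86/5) = 4080*(86/5) = 70176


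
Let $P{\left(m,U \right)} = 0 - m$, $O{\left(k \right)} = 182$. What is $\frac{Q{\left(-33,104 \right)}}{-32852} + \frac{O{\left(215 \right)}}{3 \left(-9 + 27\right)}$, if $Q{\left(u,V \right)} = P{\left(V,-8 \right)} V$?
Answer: $\frac{820391}{221751} \approx 3.6996$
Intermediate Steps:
$P{\left(m,U \right)} = - m$
$Q{\left(u,V \right)} = - V^{2}$ ($Q{\left(u,V \right)} = - V V = - V^{2}$)
$\frac{Q{\left(-33,104 \right)}}{-32852} + \frac{O{\left(215 \right)}}{3 \left(-9 + 27\right)} = \frac{\left(-1\right) 104^{2}}{-32852} + \frac{182}{3 \left(-9 + 27\right)} = \left(-1\right) 10816 \left(- \frac{1}{32852}\right) + \frac{182}{3 \cdot 18} = \left(-10816\right) \left(- \frac{1}{32852}\right) + \frac{182}{54} = \frac{2704}{8213} + 182 \cdot \frac{1}{54} = \frac{2704}{8213} + \frac{91}{27} = \frac{820391}{221751}$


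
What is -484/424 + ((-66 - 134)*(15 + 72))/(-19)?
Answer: 1842101/2014 ≈ 914.65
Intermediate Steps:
-484/424 + ((-66 - 134)*(15 + 72))/(-19) = -484*1/424 - 200*87*(-1/19) = -121/106 - 17400*(-1/19) = -121/106 + 17400/19 = 1842101/2014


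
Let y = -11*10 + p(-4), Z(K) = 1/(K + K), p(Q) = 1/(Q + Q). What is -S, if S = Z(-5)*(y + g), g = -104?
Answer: -1713/80 ≈ -21.413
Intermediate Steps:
p(Q) = 1/(2*Q)
Z(K) = 1/(2*K)
y = -881/8 (y = -11*10 + (½)/(-4) = -110 + (½)*(-¼) = -110 - ⅛ = -881/8 ≈ -110.13)
S = 1713/80 (S = ((½)/(-5))*(-881/8 - 104) = ((½)*(-⅕))*(-1713/8) = -⅒*(-1713/8) = 1713/80 ≈ 21.413)
-S = -1*1713/80 = -1713/80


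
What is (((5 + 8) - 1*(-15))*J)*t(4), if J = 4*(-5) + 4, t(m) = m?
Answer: -1792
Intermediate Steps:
J = -16 (J = -20 + 4 = -16)
(((5 + 8) - 1*(-15))*J)*t(4) = (((5 + 8) - 1*(-15))*(-16))*4 = ((13 + 15)*(-16))*4 = (28*(-16))*4 = -448*4 = -1792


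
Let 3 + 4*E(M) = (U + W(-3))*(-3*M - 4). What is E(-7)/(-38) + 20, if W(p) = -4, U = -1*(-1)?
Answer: 1547/76 ≈ 20.355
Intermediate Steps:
U = 1
E(M) = 9/4 + 9*M/4 (E(M) = -3/4 + ((1 - 4)*(-3*M - 4))/4 = -3/4 + (-3*(-4 - 3*M))/4 = -3/4 + (12 + 9*M)/4 = -3/4 + (3 + 9*M/4) = 9/4 + 9*M/4)
E(-7)/(-38) + 20 = (9/4 + (9/4)*(-7))/(-38) + 20 = (9/4 - 63/4)*(-1/38) + 20 = -27/2*(-1/38) + 20 = 27/76 + 20 = 1547/76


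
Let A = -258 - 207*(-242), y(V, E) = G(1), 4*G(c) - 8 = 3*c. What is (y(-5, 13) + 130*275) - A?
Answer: -56333/4 ≈ -14083.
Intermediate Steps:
G(c) = 2 + 3*c/4 (G(c) = 2 + (3*c)/4 = 2 + 3*c/4)
y(V, E) = 11/4 (y(V, E) = 2 + (3/4)*1 = 2 + 3/4 = 11/4)
A = 49836 (A = -258 + 50094 = 49836)
(y(-5, 13) + 130*275) - A = (11/4 + 130*275) - 1*49836 = (11/4 + 35750) - 49836 = 143011/4 - 49836 = -56333/4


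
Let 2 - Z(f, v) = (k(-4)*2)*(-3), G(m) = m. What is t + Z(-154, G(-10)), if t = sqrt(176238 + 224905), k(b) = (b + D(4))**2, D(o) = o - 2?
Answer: 26 + sqrt(401143) ≈ 659.36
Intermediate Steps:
D(o) = -2 + o
k(b) = (2 + b)**2 (k(b) = (b + (-2 + 4))**2 = (b + 2)**2 = (2 + b)**2)
Z(f, v) = 26 (Z(f, v) = 2 - (2 - 4)**2*2*(-3) = 2 - (-2)**2*2*(-3) = 2 - 4*2*(-3) = 2 - 8*(-3) = 2 - 1*(-24) = 2 + 24 = 26)
t = sqrt(401143) ≈ 633.36
t + Z(-154, G(-10)) = sqrt(401143) + 26 = 26 + sqrt(401143)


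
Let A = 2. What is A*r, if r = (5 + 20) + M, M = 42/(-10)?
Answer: 208/5 ≈ 41.600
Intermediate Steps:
M = -21/5 (M = 42*(-1/10) = -21/5 ≈ -4.2000)
r = 104/5 (r = (5 + 20) - 21/5 = 25 - 21/5 = 104/5 ≈ 20.800)
A*r = 2*(104/5) = 208/5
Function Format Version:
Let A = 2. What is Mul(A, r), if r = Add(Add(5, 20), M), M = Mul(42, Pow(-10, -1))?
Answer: Rational(208, 5) ≈ 41.600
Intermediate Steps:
M = Rational(-21, 5) (M = Mul(42, Rational(-1, 10)) = Rational(-21, 5) ≈ -4.2000)
r = Rational(104, 5) (r = Add(Add(5, 20), Rational(-21, 5)) = Add(25, Rational(-21, 5)) = Rational(104, 5) ≈ 20.800)
Mul(A, r) = Mul(2, Rational(104, 5)) = Rational(208, 5)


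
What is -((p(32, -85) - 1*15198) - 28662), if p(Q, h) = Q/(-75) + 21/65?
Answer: 42763601/975 ≈ 43860.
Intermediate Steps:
p(Q, h) = 21/65 - Q/75 (p(Q, h) = Q*(-1/75) + 21*(1/65) = -Q/75 + 21/65 = 21/65 - Q/75)
-((p(32, -85) - 1*15198) - 28662) = -(((21/65 - 1/75*32) - 1*15198) - 28662) = -(((21/65 - 32/75) - 15198) - 28662) = -((-101/975 - 15198) - 28662) = -(-14818151/975 - 28662) = -1*(-42763601/975) = 42763601/975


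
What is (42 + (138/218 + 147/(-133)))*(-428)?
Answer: -36809712/2071 ≈ -17774.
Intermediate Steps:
(42 + (138/218 + 147/(-133)))*(-428) = (42 + (138*(1/218) + 147*(-1/133)))*(-428) = (42 + (69/109 - 21/19))*(-428) = (42 - 978/2071)*(-428) = (86004/2071)*(-428) = -36809712/2071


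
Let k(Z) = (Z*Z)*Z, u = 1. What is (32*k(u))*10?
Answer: 320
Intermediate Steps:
k(Z) = Z**3 (k(Z) = Z**2*Z = Z**3)
(32*k(u))*10 = (32*1**3)*10 = (32*1)*10 = 32*10 = 320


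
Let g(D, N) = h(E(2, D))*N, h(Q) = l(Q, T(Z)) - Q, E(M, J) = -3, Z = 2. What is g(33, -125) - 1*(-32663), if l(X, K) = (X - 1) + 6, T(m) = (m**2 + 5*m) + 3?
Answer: 32038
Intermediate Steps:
T(m) = 3 + m**2 + 5*m
l(X, K) = 5 + X (l(X, K) = (-1 + X) + 6 = 5 + X)
h(Q) = 5 (h(Q) = (5 + Q) - Q = 5)
g(D, N) = 5*N
g(33, -125) - 1*(-32663) = 5*(-125) - 1*(-32663) = -625 + 32663 = 32038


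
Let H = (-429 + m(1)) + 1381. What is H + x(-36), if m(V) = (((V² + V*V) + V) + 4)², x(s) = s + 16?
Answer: 981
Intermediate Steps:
x(s) = 16 + s
m(V) = (4 + V + 2*V²)² (m(V) = (((V² + V²) + V) + 4)² = ((2*V² + V) + 4)² = ((V + 2*V²) + 4)² = (4 + V + 2*V²)²)
H = 1001 (H = (-429 + (4 + 1 + 2*1²)²) + 1381 = (-429 + (4 + 1 + 2*1)²) + 1381 = (-429 + (4 + 1 + 2)²) + 1381 = (-429 + 7²) + 1381 = (-429 + 49) + 1381 = -380 + 1381 = 1001)
H + x(-36) = 1001 + (16 - 36) = 1001 - 20 = 981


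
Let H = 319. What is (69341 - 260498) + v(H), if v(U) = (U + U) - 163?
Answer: -190682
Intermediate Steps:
v(U) = -163 + 2*U (v(U) = 2*U - 163 = -163 + 2*U)
(69341 - 260498) + v(H) = (69341 - 260498) + (-163 + 2*319) = -191157 + (-163 + 638) = -191157 + 475 = -190682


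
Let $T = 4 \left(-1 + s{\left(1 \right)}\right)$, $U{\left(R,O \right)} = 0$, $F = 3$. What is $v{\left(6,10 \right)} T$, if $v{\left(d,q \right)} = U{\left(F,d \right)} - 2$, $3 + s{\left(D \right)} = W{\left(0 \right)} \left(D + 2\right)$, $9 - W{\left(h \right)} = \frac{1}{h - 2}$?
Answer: $-196$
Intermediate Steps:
$W{\left(h \right)} = 9 - \frac{1}{-2 + h}$ ($W{\left(h \right)} = 9 - \frac{1}{h - 2} = 9 - \frac{1}{-2 + h}$)
$s{\left(D \right)} = 16 + \frac{19 D}{2}$ ($s{\left(D \right)} = -3 + \frac{-19 + 9 \cdot 0}{-2 + 0} \left(D + 2\right) = -3 + \frac{-19 + 0}{-2} \left(2 + D\right) = -3 + \left(- \frac{1}{2}\right) \left(-19\right) \left(2 + D\right) = -3 + \frac{19 \left(2 + D\right)}{2} = -3 + \left(19 + \frac{19 D}{2}\right) = 16 + \frac{19 D}{2}$)
$v{\left(d,q \right)} = -2$ ($v{\left(d,q \right)} = 0 - 2 = -2$)
$T = 98$ ($T = 4 \left(-1 + \left(16 + \frac{19}{2} \cdot 1\right)\right) = 4 \left(-1 + \left(16 + \frac{19}{2}\right)\right) = 4 \left(-1 + \frac{51}{2}\right) = 4 \cdot \frac{49}{2} = 98$)
$v{\left(6,10 \right)} T = \left(-2\right) 98 = -196$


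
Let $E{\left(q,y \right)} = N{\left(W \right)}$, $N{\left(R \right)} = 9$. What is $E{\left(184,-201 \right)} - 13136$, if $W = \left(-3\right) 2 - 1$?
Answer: $-13127$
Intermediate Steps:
$W = -7$ ($W = -6 - 1 = -7$)
$E{\left(q,y \right)} = 9$
$E{\left(184,-201 \right)} - 13136 = 9 - 13136 = -13127$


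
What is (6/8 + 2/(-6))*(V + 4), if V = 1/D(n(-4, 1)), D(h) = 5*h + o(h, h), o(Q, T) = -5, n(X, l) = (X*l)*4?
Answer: 113/68 ≈ 1.6618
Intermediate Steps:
n(X, l) = 4*X*l
D(h) = -5 + 5*h (D(h) = 5*h - 5 = -5 + 5*h)
V = -1/85 (V = 1/(-5 + 5*(4*(-4)*1)) = 1/(-5 + 5*(-16)) = 1/(-5 - 80) = 1/(-85) = -1/85 ≈ -0.011765)
(6/8 + 2/(-6))*(V + 4) = (6/8 + 2/(-6))*(-1/85 + 4) = (6*(⅛) + 2*(-⅙))*(339/85) = (¾ - ⅓)*(339/85) = (5/12)*(339/85) = 113/68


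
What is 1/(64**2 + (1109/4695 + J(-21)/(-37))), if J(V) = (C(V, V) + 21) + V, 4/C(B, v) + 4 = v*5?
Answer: 18934935/77561985137 ≈ 0.00024413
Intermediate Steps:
C(B, v) = 4/(-4 + 5*v) (C(B, v) = 4/(-4 + v*5) = 4/(-4 + 5*v))
J(V) = 21 + V + 4/(-4 + 5*V) (J(V) = (4/(-4 + 5*V) + 21) + V = (21 + 4/(-4 + 5*V)) + V = 21 + V + 4/(-4 + 5*V))
1/(64**2 + (1109/4695 + J(-21)/(-37))) = 1/(64**2 + (1109/4695 + ((4 + (-4 + 5*(-21))*(21 - 21))/(-4 + 5*(-21)))/(-37))) = 1/(4096 + (1109*(1/4695) + ((4 + (-4 - 105)*0)/(-4 - 105))*(-1/37))) = 1/(4096 + (1109/4695 + ((4 - 109*0)/(-109))*(-1/37))) = 1/(4096 + (1109/4695 - (4 + 0)/109*(-1/37))) = 1/(4096 + (1109/4695 - 1/109*4*(-1/37))) = 1/(4096 + (1109/4695 - 4/109*(-1/37))) = 1/(4096 + (1109/4695 + 4/4033)) = 1/(4096 + 4491377/18934935) = 1/(77561985137/18934935) = 18934935/77561985137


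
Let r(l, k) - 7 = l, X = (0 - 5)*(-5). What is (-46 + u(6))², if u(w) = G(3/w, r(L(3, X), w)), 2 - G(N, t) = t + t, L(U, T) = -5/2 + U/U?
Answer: 3025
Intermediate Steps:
X = 25 (X = -5*(-5) = 25)
L(U, T) = -3/2 (L(U, T) = -5*½ + 1 = -5/2 + 1 = -3/2)
r(l, k) = 7 + l
G(N, t) = 2 - 2*t (G(N, t) = 2 - (t + t) = 2 - 2*t)
u(w) = -9 (u(w) = 2 - 2*(7 - 3/2) = 2 - 2*11/2 = 2 - 11 = -9)
(-46 + u(6))² = (-46 - 9)² = (-55)² = 3025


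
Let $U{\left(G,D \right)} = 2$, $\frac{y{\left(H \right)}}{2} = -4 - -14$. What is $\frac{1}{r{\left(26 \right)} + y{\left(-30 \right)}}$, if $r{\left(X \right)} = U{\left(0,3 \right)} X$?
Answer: $\frac{1}{72} \approx 0.013889$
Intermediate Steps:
$y{\left(H \right)} = 20$ ($y{\left(H \right)} = 2 \left(-4 - -14\right) = 2 \left(-4 + 14\right) = 2 \cdot 10 = 20$)
$r{\left(X \right)} = 2 X$
$\frac{1}{r{\left(26 \right)} + y{\left(-30 \right)}} = \frac{1}{2 \cdot 26 + 20} = \frac{1}{52 + 20} = \frac{1}{72}$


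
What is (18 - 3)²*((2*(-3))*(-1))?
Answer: 1350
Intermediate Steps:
(18 - 3)²*((2*(-3))*(-1)) = 15²*(-6*(-1)) = 225*6 = 1350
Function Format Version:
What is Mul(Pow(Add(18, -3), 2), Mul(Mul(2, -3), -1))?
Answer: 1350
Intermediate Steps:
Mul(Pow(Add(18, -3), 2), Mul(Mul(2, -3), -1)) = Mul(Pow(15, 2), Mul(-6, -1)) = Mul(225, 6) = 1350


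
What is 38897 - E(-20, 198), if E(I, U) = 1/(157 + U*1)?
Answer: 13808434/355 ≈ 38897.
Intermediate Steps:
E(I, U) = 1/(157 + U)
38897 - E(-20, 198) = 38897 - 1/(157 + 198) = 38897 - 1/355 = 13808434/355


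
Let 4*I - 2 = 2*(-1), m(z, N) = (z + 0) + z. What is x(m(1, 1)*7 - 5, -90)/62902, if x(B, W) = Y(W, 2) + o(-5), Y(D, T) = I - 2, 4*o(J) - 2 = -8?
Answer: -1/17972 ≈ -5.5642e-5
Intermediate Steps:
m(z, N) = 2*z (m(z, N) = z + z = 2*z)
I = 0 (I = ½ + (2*(-1))/4 = ½ + (¼)*(-2) = ½ - ½ = 0)
o(J) = -3/2 (o(J) = ½ + (¼)*(-8) = ½ - 2 = -3/2)
Y(D, T) = -2 (Y(D, T) = 0 - 2 = -2)
x(B, W) = -7/2 (x(B, W) = -2 - 3/2 = -7/2)
x(m(1, 1)*7 - 5, -90)/62902 = -7/2/62902 = -7/2*1/62902 = -1/17972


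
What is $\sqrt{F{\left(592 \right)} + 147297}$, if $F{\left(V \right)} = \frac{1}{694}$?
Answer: $\frac{\sqrt{70943538586}}{694} \approx 383.79$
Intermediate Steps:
$F{\left(V \right)} = \frac{1}{694}$
$\sqrt{F{\left(592 \right)} + 147297} = \sqrt{\frac{1}{694} + 147297} = \sqrt{\frac{102224119}{694}} = \frac{\sqrt{70943538586}}{694}$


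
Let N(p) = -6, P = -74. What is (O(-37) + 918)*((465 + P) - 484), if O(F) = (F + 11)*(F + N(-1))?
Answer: -189348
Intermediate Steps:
O(F) = (-6 + F)*(11 + F) (O(F) = (F + 11)*(F - 6) = (11 + F)*(-6 + F) = (-6 + F)*(11 + F))
(O(-37) + 918)*((465 + P) - 484) = ((-66 + (-37)² + 5*(-37)) + 918)*((465 - 74) - 484) = ((-66 + 1369 - 185) + 918)*(391 - 484) = (1118 + 918)*(-93) = 2036*(-93) = -189348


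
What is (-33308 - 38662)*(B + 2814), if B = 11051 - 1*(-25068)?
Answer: -2802008010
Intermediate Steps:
B = 36119 (B = 11051 + 25068 = 36119)
(-33308 - 38662)*(B + 2814) = (-33308 - 38662)*(36119 + 2814) = -71970*38933 = -2802008010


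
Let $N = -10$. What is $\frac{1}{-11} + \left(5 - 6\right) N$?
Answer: $\frac{109}{11} \approx 9.9091$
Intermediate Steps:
$\frac{1}{-11} + \left(5 - 6\right) N = \frac{1}{-11} + \left(5 - 6\right) \left(-10\right) = - \frac{1}{11} + \left(5 - 6\right) \left(-10\right) = - \frac{1}{11} - -10 = - \frac{1}{11} + 10 = \frac{109}{11}$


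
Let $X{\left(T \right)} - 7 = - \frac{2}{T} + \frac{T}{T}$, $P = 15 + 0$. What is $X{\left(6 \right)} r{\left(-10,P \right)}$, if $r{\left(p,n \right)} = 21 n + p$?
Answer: $\frac{7015}{3} \approx 2338.3$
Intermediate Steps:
$P = 15$
$r{\left(p,n \right)} = p + 21 n$
$X{\left(T \right)} = 8 - \frac{2}{T}$ ($X{\left(T \right)} = 7 - \left(\frac{2}{T} - \frac{T}{T}\right) = 7 + \left(- \frac{2}{T} + 1\right) = 7 + \left(1 - \frac{2}{T}\right) = 8 - \frac{2}{T}$)
$X{\left(6 \right)} r{\left(-10,P \right)} = \left(8 - \frac{2}{6}\right) \left(-10 + 21 \cdot 15\right) = \left(8 - \frac{1}{3}\right) \left(-10 + 315\right) = \left(8 - \frac{1}{3}\right) 305 = \frac{23}{3} \cdot 305 = \frac{7015}{3}$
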